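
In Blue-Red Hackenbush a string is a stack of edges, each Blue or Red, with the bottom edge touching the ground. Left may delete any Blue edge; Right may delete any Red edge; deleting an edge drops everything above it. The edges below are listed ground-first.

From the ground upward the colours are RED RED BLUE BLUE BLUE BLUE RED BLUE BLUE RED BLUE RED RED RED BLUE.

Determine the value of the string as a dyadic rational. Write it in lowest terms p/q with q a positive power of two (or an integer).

1 of 15 · R · max L −∞ · min R 0 gives -1
2 of 15 · RR · max L −∞ · min R -1 gives -2
3 of 15 · RRB · max L -2 · min R -1 gives -3/2
4 of 15 · RRBB · max L -3/2 · min R -1 gives -5/4
5 of 15 · RRBBB · max L -5/4 · min R -1 gives -9/8
6 of 15 · RRBBBB · max L -9/8 · min R -1 gives -17/16
7 of 15 · RRBBBBR · max L -9/8 · min R -17/16 gives -35/32
8 of 15 · RRBBBBRB · max L -35/32 · min R -17/16 gives -69/64
9 of 15 · RRBBBBRBB · max L -69/64 · min R -17/16 gives -137/128
10 of 15 · RRBBBBRBBR · max L -69/64 · min R -137/128 gives -275/256
11 of 15 · RRBBBBRBBRB · max L -275/256 · min R -137/128 gives -549/512
12 of 15 · RRBBBBRBBRBR · max L -275/256 · min R -549/512 gives -1099/1024
13 of 15 · RRBBBBRBBRBRR · max L -275/256 · min R -1099/1024 gives -2199/2048
14 of 15 · RRBBBBRBBRBRRR · max L -275/256 · min R -2199/2048 gives -4399/4096
15 of 15 · RRBBBBRBBRBRRRB · max L -4399/4096 · min R -2199/2048 gives -8797/8192

-8797/8192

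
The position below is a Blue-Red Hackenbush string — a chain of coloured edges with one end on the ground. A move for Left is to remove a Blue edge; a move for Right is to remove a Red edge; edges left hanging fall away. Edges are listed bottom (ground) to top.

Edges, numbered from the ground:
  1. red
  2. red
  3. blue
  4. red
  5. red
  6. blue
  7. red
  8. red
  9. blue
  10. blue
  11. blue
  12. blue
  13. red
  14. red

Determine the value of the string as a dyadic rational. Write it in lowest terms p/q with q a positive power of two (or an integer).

-7559/4096

1 of 14 · r · max L −∞ · min R 0 ⇒ -1
2 of 14 · rr · max L −∞ · min R -1 ⇒ -2
3 of 14 · rrb · max L -2 · min R -1 ⇒ -3/2
4 of 14 · rrbr · max L -2 · min R -3/2 ⇒ -7/4
5 of 14 · rrbrr · max L -2 · min R -7/4 ⇒ -15/8
6 of 14 · rrbrrb · max L -15/8 · min R -7/4 ⇒ -29/16
7 of 14 · rrbrrbr · max L -15/8 · min R -29/16 ⇒ -59/32
8 of 14 · rrbrrbrr · max L -15/8 · min R -59/32 ⇒ -119/64
9 of 14 · rrbrrbrrb · max L -119/64 · min R -59/32 ⇒ -237/128
10 of 14 · rrbrrbrrbb · max L -237/128 · min R -59/32 ⇒ -473/256
11 of 14 · rrbrrbrrbbb · max L -473/256 · min R -59/32 ⇒ -945/512
12 of 14 · rrbrrbrrbbbb · max L -945/512 · min R -59/32 ⇒ -1889/1024
13 of 14 · rrbrrbrrbbbbr · max L -945/512 · min R -1889/1024 ⇒ -3779/2048
14 of 14 · rrbrrbrrbbbbrr · max L -945/512 · min R -3779/2048 ⇒ -7559/4096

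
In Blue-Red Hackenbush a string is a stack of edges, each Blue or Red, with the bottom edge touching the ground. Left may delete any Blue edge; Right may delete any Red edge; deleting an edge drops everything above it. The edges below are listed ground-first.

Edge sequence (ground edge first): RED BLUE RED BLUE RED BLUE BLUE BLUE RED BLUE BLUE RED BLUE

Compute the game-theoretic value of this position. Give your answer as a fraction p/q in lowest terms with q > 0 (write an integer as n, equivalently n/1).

Build value(s[:k]) for k = 1..13, string s = RED BLUE RED BLUE RED BLUE BLUE BLUE RED BLUE BLUE RED BLUE.
value_1 [R]  L=[—]  R=[0]  gives -1
value_2 [RB]  L=[-1]  R=[0]  gives -1/2
value_3 [RBR]  L=[-1]  R=[-1/2 0]  gives -3/4
value_4 [RBRB]  L=[-1 -3/4]  R=[-1/2 0]  gives -5/8
value_5 [RBRBR]  L=[-1 -3/4]  R=[-5/8 -1/2 0]  gives -11/16
value_6 [RBRBRB]  L=[-1 -3/4 -11/16]  R=[-5/8 -1/2 0]  gives -21/32
value_7 [RBRBRBB]  L=[-1 -3/4 -11/16 -21/32]  R=[-5/8 -1/2 0]  gives -41/64
value_8 [RBRBRBBB]  L=[-1 -3/4 -11/16 -21/32 -41/64]  R=[-5/8 -1/2 0]  gives -81/128
value_9 [RBRBRBBBR]  L=[-1 -3/4 -11/16 -21/32 -41/64]  R=[-81/128 -5/8 -1/2 0]  gives -163/256
value_10 [RBRBRBBBRB]  L=[-1 -3/4 -11/16 -21/32 -41/64 -163/256]  R=[-81/128 -5/8 -1/2 0]  gives -325/512
value_11 [RBRBRBBBRBB]  L=[-1 -3/4 -11/16 -21/32 -41/64 -163/256 -325/512]  R=[-81/128 -5/8 -1/2 0]  gives -649/1024
value_12 [RBRBRBBBRBBR]  L=[-1 -3/4 -11/16 -21/32 -41/64 -163/256 -325/512]  R=[-649/1024 -81/128 -5/8 -1/2 0]  gives -1299/2048
value_13 [RBRBRBBBRBBRB]  L=[-1 -3/4 -11/16 -21/32 -41/64 -163/256 -325/512 -1299/2048]  R=[-649/1024 -81/128 -5/8 -1/2 0]  gives -2597/4096

-2597/4096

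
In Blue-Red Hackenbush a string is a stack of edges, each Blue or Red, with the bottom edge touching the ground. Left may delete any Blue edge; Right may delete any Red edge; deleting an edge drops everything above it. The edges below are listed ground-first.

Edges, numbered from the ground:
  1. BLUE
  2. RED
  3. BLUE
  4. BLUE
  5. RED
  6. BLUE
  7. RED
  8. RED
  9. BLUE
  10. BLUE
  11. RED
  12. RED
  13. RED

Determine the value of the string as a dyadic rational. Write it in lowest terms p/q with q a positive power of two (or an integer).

3377/4096

val(B) = { 0 |  } — 1
val(BR) = { 0 | 1 } — 1/2
val(BRB) = { 0,1/2 | 1 } — 3/4
val(BRBB) = { 0,1/2,3/4 | 1 } — 7/8
val(BRBBR) = { 0,1/2,3/4 | 7/8,1 } — 13/16
val(BRBBRB) = { 0,1/2,3/4,13/16 | 7/8,1 } — 27/32
val(BRBBRBR) = { 0,1/2,3/4,13/16 | 27/32,7/8,1 } — 53/64
val(BRBBRBRR) = { 0,1/2,3/4,13/16 | 53/64,27/32,7/8,1 } — 105/128
val(BRBBRBRRB) = { 0,1/2,3/4,13/16,105/128 | 53/64,27/32,7/8,1 } — 211/256
val(BRBBRBRRBB) = { 0,1/2,3/4,13/16,105/128,211/256 | 53/64,27/32,7/8,1 } — 423/512
val(BRBBRBRRBBR) = { 0,1/2,3/4,13/16,105/128,211/256 | 423/512,53/64,27/32,7/8,1 } — 845/1024
val(BRBBRBRRBBRR) = { 0,1/2,3/4,13/16,105/128,211/256 | 845/1024,423/512,53/64,27/32,7/8,1 } — 1689/2048
val(BRBBRBRRBBRRR) = { 0,1/2,3/4,13/16,105/128,211/256 | 1689/2048,845/1024,423/512,53/64,27/32,7/8,1 } — 3377/4096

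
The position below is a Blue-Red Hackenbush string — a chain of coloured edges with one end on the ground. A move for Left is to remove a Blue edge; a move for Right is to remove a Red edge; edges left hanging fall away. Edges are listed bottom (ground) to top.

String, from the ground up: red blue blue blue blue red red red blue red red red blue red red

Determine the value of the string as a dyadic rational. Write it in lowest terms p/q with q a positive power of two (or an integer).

-1911/16384

r: Left {  }, Right { 0 } -> simplest -1
rb: Left { -1 }, Right { 0 } -> simplest -1/2
rbb: Left { -1,-1/2 }, Right { 0 } -> simplest -1/4
rbbb: Left { -1,-1/2,-1/4 }, Right { 0 } -> simplest -1/8
rbbbb: Left { -1,-1/2,-1/4,-1/8 }, Right { 0 } -> simplest -1/16
rbbbbr: Left { -1,-1/2,-1/4,-1/8 }, Right { -1/16,0 } -> simplest -3/32
rbbbbrr: Left { -1,-1/2,-1/4,-1/8 }, Right { -3/32,-1/16,0 } -> simplest -7/64
rbbbbrrr: Left { -1,-1/2,-1/4,-1/8 }, Right { -7/64,-3/32,-1/16,0 } -> simplest -15/128
rbbbbrrrb: Left { -1,-1/2,-1/4,-1/8,-15/128 }, Right { -7/64,-3/32,-1/16,0 } -> simplest -29/256
rbbbbrrrbr: Left { -1,-1/2,-1/4,-1/8,-15/128 }, Right { -29/256,-7/64,-3/32,-1/16,0 } -> simplest -59/512
rbbbbrrrbrr: Left { -1,-1/2,-1/4,-1/8,-15/128 }, Right { -59/512,-29/256,-7/64,-3/32,-1/16,0 } -> simplest -119/1024
rbbbbrrrbrrr: Left { -1,-1/2,-1/4,-1/8,-15/128 }, Right { -119/1024,-59/512,-29/256,-7/64,-3/32,-1/16,0 } -> simplest -239/2048
rbbbbrrrbrrrb: Left { -1,-1/2,-1/4,-1/8,-15/128,-239/2048 }, Right { -119/1024,-59/512,-29/256,-7/64,-3/32,-1/16,0 } -> simplest -477/4096
rbbbbrrrbrrrbr: Left { -1,-1/2,-1/4,-1/8,-15/128,-239/2048 }, Right { -477/4096,-119/1024,-59/512,-29/256,-7/64,-3/32,-1/16,0 } -> simplest -955/8192
rbbbbrrrbrrrbrr: Left { -1,-1/2,-1/4,-1/8,-15/128,-239/2048 }, Right { -955/8192,-477/4096,-119/1024,-59/512,-29/256,-7/64,-3/32,-1/16,0 } -> simplest -1911/16384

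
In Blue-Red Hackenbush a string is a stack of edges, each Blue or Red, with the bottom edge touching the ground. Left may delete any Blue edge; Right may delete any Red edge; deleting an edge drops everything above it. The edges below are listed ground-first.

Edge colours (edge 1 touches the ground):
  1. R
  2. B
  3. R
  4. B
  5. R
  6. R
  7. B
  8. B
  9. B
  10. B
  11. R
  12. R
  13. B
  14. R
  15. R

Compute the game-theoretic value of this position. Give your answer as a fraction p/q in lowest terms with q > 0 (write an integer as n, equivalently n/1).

-11319/16384

Prefix values for R B R B R R B B B B R R B R R via {L|R} + simplicity:
step 1: add R to get R; options L={ — } R={ 0 } so -1
step 2: add B to get RB; options L={ -1 } R={ 0 } so -1/2
step 3: add R to get RBR; options L={ -1 } R={ -1/2; 0 } so -3/4
step 4: add B to get RBRB; options L={ -1; -3/4 } R={ -1/2; 0 } so -5/8
step 5: add R to get RBRBR; options L={ -1; -3/4 } R={ -5/8; -1/2; 0 } so -11/16
step 6: add R to get RBRBRR; options L={ -1; -3/4 } R={ -11/16; -5/8; -1/2; 0 } so -23/32
step 7: add B to get RBRBRRB; options L={ -1; -3/4; -23/32 } R={ -11/16; -5/8; -1/2; 0 } so -45/64
step 8: add B to get RBRBRRBB; options L={ -1; -3/4; -23/32; -45/64 } R={ -11/16; -5/8; -1/2; 0 } so -89/128
step 9: add B to get RBRBRRBBB; options L={ -1; -3/4; -23/32; -45/64; -89/128 } R={ -11/16; -5/8; -1/2; 0 } so -177/256
step 10: add B to get RBRBRRBBBB; options L={ -1; -3/4; -23/32; -45/64; -89/128; -177/256 } R={ -11/16; -5/8; -1/2; 0 } so -353/512
step 11: add R to get RBRBRRBBBBR; options L={ -1; -3/4; -23/32; -45/64; -89/128; -177/256 } R={ -353/512; -11/16; -5/8; -1/2; 0 } so -707/1024
step 12: add R to get RBRBRRBBBBRR; options L={ -1; -3/4; -23/32; -45/64; -89/128; -177/256 } R={ -707/1024; -353/512; -11/16; -5/8; -1/2; 0 } so -1415/2048
step 13: add B to get RBRBRRBBBBRRB; options L={ -1; -3/4; -23/32; -45/64; -89/128; -177/256; -1415/2048 } R={ -707/1024; -353/512; -11/16; -5/8; -1/2; 0 } so -2829/4096
step 14: add R to get RBRBRRBBBBRRBR; options L={ -1; -3/4; -23/32; -45/64; -89/128; -177/256; -1415/2048 } R={ -2829/4096; -707/1024; -353/512; -11/16; -5/8; -1/2; 0 } so -5659/8192
step 15: add R to get RBRBRRBBBBRRBRR; options L={ -1; -3/4; -23/32; -45/64; -89/128; -177/256; -1415/2048 } R={ -5659/8192; -2829/4096; -707/1024; -353/512; -11/16; -5/8; -1/2; 0 } so -11319/16384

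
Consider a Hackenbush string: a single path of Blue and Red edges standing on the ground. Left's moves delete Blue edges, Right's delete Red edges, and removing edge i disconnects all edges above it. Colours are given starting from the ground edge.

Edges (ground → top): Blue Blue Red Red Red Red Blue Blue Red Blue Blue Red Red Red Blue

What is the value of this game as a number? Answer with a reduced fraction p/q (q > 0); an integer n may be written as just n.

Build G(s[:k]) for k = 1..15, string s = Blue Blue Red Red Red Red Blue Blue Red Blue Blue Red Red Red Blue.
step 1: add Blue to get B; options L={ 0 } R={ (no moves) } = 1
step 2: add Blue to get BB; options L={ 0,1 } R={ (no moves) } = 2
step 3: add Red to get BBR; options L={ 0,1 } R={ 2 } = 3/2
step 4: add Red to get BBRR; options L={ 0,1 } R={ 3/2,2 } = 5/4
step 5: add Red to get BBRRR; options L={ 0,1 } R={ 5/4,3/2,2 } = 9/8
step 6: add Red to get BBRRRR; options L={ 0,1 } R={ 9/8,5/4,3/2,2 } = 17/16
step 7: add Blue to get BBRRRRB; options L={ 0,1,17/16 } R={ 9/8,5/4,3/2,2 } = 35/32
step 8: add Blue to get BBRRRRBB; options L={ 0,1,17/16,35/32 } R={ 9/8,5/4,3/2,2 } = 71/64
step 9: add Red to get BBRRRRBBR; options L={ 0,1,17/16,35/32 } R={ 71/64,9/8,5/4,3/2,2 } = 141/128
step 10: add Blue to get BBRRRRBBRB; options L={ 0,1,17/16,35/32,141/128 } R={ 71/64,9/8,5/4,3/2,2 } = 283/256
step 11: add Blue to get BBRRRRBBRBB; options L={ 0,1,17/16,35/32,141/128,283/256 } R={ 71/64,9/8,5/4,3/2,2 } = 567/512
step 12: add Red to get BBRRRRBBRBBR; options L={ 0,1,17/16,35/32,141/128,283/256 } R={ 567/512,71/64,9/8,5/4,3/2,2 } = 1133/1024
step 13: add Red to get BBRRRRBBRBBRR; options L={ 0,1,17/16,35/32,141/128,283/256 } R={ 1133/1024,567/512,71/64,9/8,5/4,3/2,2 } = 2265/2048
step 14: add Red to get BBRRRRBBRBBRRR; options L={ 0,1,17/16,35/32,141/128,283/256 } R={ 2265/2048,1133/1024,567/512,71/64,9/8,5/4,3/2,2 } = 4529/4096
step 15: add Blue to get BBRRRRBBRBBRRRB; options L={ 0,1,17/16,35/32,141/128,283/256,4529/4096 } R={ 2265/2048,1133/1024,567/512,71/64,9/8,5/4,3/2,2 } = 9059/8192

9059/8192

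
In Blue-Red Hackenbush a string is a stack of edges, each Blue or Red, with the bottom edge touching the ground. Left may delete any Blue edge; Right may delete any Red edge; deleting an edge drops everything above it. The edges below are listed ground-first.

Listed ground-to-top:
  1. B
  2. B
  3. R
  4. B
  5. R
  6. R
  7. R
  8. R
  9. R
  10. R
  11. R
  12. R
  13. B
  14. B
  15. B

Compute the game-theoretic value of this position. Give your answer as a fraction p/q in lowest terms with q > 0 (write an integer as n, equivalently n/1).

G_1 [B]  L=[0]  R=[]  ⇒ 1
G_2 [BB]  L=[0, 1]  R=[]  ⇒ 2
G_3 [BBR]  L=[0, 1]  R=[2]  ⇒ 3/2
G_4 [BBRB]  L=[0, 1, 3/2]  R=[2]  ⇒ 7/4
G_5 [BBRBR]  L=[0, 1, 3/2]  R=[7/4, 2]  ⇒ 13/8
G_6 [BBRBRR]  L=[0, 1, 3/2]  R=[13/8, 7/4, 2]  ⇒ 25/16
G_7 [BBRBRRR]  L=[0, 1, 3/2]  R=[25/16, 13/8, 7/4, 2]  ⇒ 49/32
G_8 [BBRBRRRR]  L=[0, 1, 3/2]  R=[49/32, 25/16, 13/8, 7/4, 2]  ⇒ 97/64
G_9 [BBRBRRRRR]  L=[0, 1, 3/2]  R=[97/64, 49/32, 25/16, 13/8, 7/4, 2]  ⇒ 193/128
G_10 [BBRBRRRRRR]  L=[0, 1, 3/2]  R=[193/128, 97/64, 49/32, 25/16, 13/8, 7/4, 2]  ⇒ 385/256
G_11 [BBRBRRRRRRR]  L=[0, 1, 3/2]  R=[385/256, 193/128, 97/64, 49/32, 25/16, 13/8, 7/4, 2]  ⇒ 769/512
G_12 [BBRBRRRRRRRR]  L=[0, 1, 3/2]  R=[769/512, 385/256, 193/128, 97/64, 49/32, 25/16, 13/8, 7/4, 2]  ⇒ 1537/1024
G_13 [BBRBRRRRRRRRB]  L=[0, 1, 3/2, 1537/1024]  R=[769/512, 385/256, 193/128, 97/64, 49/32, 25/16, 13/8, 7/4, 2]  ⇒ 3075/2048
G_14 [BBRBRRRRRRRRBB]  L=[0, 1, 3/2, 1537/1024, 3075/2048]  R=[769/512, 385/256, 193/128, 97/64, 49/32, 25/16, 13/8, 7/4, 2]  ⇒ 6151/4096
G_15 [BBRBRRRRRRRRBBB]  L=[0, 1, 3/2, 1537/1024, 3075/2048, 6151/4096]  R=[769/512, 385/256, 193/128, 97/64, 49/32, 25/16, 13/8, 7/4, 2]  ⇒ 12303/8192

12303/8192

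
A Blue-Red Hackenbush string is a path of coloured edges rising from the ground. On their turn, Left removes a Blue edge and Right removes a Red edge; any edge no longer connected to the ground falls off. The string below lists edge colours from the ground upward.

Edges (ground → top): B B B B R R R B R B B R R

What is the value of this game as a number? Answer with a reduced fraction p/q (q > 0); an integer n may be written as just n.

1625/512

step 1: add B to get B; options L={ 0 } R={ none } → 1
step 2: add B to get BB; options L={ 0; 1 } R={ none } → 2
step 3: add B to get BBB; options L={ 0; 1; 2 } R={ none } → 3
step 4: add B to get BBBB; options L={ 0; 1; 2; 3 } R={ none } → 4
step 5: add R to get BBBBR; options L={ 0; 1; 2; 3 } R={ 4 } → 7/2
step 6: add R to get BBBBRR; options L={ 0; 1; 2; 3 } R={ 7/2; 4 } → 13/4
step 7: add R to get BBBBRRR; options L={ 0; 1; 2; 3 } R={ 13/4; 7/2; 4 } → 25/8
step 8: add B to get BBBBRRRB; options L={ 0; 1; 2; 3; 25/8 } R={ 13/4; 7/2; 4 } → 51/16
step 9: add R to get BBBBRRRBR; options L={ 0; 1; 2; 3; 25/8 } R={ 51/16; 13/4; 7/2; 4 } → 101/32
step 10: add B to get BBBBRRRBRB; options L={ 0; 1; 2; 3; 25/8; 101/32 } R={ 51/16; 13/4; 7/2; 4 } → 203/64
step 11: add B to get BBBBRRRBRBB; options L={ 0; 1; 2; 3; 25/8; 101/32; 203/64 } R={ 51/16; 13/4; 7/2; 4 } → 407/128
step 12: add R to get BBBBRRRBRBBR; options L={ 0; 1; 2; 3; 25/8; 101/32; 203/64 } R={ 407/128; 51/16; 13/4; 7/2; 4 } → 813/256
step 13: add R to get BBBBRRRBRBBRR; options L={ 0; 1; 2; 3; 25/8; 101/32; 203/64 } R={ 813/256; 407/128; 51/16; 13/4; 7/2; 4 } → 1625/512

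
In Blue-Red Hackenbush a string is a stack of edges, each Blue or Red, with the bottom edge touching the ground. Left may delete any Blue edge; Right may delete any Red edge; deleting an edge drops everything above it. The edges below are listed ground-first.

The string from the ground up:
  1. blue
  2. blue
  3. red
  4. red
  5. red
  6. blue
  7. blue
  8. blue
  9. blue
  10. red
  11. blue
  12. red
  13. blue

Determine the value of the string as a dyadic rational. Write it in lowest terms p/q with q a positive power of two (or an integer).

1 of 13 · b · max L 0 · min R +∞ => 1
2 of 13 · bb · max L 1 · min R +∞ => 2
3 of 13 · bbr · max L 1 · min R 2 => 3/2
4 of 13 · bbrr · max L 1 · min R 3/2 => 5/4
5 of 13 · bbrrr · max L 1 · min R 5/4 => 9/8
6 of 13 · bbrrrb · max L 9/8 · min R 5/4 => 19/16
7 of 13 · bbrrrbb · max L 19/16 · min R 5/4 => 39/32
8 of 13 · bbrrrbbb · max L 39/32 · min R 5/4 => 79/64
9 of 13 · bbrrrbbbb · max L 79/64 · min R 5/4 => 159/128
10 of 13 · bbrrrbbbbr · max L 79/64 · min R 159/128 => 317/256
11 of 13 · bbrrrbbbbrb · max L 317/256 · min R 159/128 => 635/512
12 of 13 · bbrrrbbbbrbr · max L 317/256 · min R 635/512 => 1269/1024
13 of 13 · bbrrrbbbbrbrb · max L 1269/1024 · min R 635/512 => 2539/2048

2539/2048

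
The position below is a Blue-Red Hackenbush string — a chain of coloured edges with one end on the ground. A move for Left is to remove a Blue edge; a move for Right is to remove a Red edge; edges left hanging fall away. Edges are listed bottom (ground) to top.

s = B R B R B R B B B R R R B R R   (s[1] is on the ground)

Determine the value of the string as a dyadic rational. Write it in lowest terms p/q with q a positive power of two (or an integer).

Build value(s[:k]) for k = 1..15, string s = B R B R B R B B B R R R B R R.
1 of 15 · B · max L 0 · min R +∞ -> 1
2 of 15 · BR · max L 0 · min R 1 -> 1/2
3 of 15 · BRB · max L 1/2 · min R 1 -> 3/4
4 of 15 · BRBR · max L 1/2 · min R 3/4 -> 5/8
5 of 15 · BRBRB · max L 5/8 · min R 3/4 -> 11/16
6 of 15 · BRBRBR · max L 5/8 · min R 11/16 -> 21/32
7 of 15 · BRBRBRB · max L 21/32 · min R 11/16 -> 43/64
8 of 15 · BRBRBRBB · max L 43/64 · min R 11/16 -> 87/128
9 of 15 · BRBRBRBBB · max L 87/128 · min R 11/16 -> 175/256
10 of 15 · BRBRBRBBBR · max L 87/128 · min R 175/256 -> 349/512
11 of 15 · BRBRBRBBBRR · max L 87/128 · min R 349/512 -> 697/1024
12 of 15 · BRBRBRBBBRRR · max L 87/128 · min R 697/1024 -> 1393/2048
13 of 15 · BRBRBRBBBRRRB · max L 1393/2048 · min R 697/1024 -> 2787/4096
14 of 15 · BRBRBRBBBRRRBR · max L 1393/2048 · min R 2787/4096 -> 5573/8192
15 of 15 · BRBRBRBBBRRRBRR · max L 1393/2048 · min R 5573/8192 -> 11145/16384

11145/16384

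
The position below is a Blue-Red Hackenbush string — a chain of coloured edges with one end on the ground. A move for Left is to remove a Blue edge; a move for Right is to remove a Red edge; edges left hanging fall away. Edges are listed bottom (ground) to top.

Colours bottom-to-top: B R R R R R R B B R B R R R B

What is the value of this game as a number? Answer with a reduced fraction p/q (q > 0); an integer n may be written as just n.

val(B) = { 0 | · } gives 1
val(BR) = { 0 | 1 } gives 1/2
val(BRR) = { 0 | 1/2,1 } gives 1/4
val(BRRR) = { 0 | 1/4,1/2,1 } gives 1/8
val(BRRRR) = { 0 | 1/8,1/4,1/2,1 } gives 1/16
val(BRRRRR) = { 0 | 1/16,1/8,1/4,1/2,1 } gives 1/32
val(BRRRRRR) = { 0 | 1/32,1/16,1/8,1/4,1/2,1 } gives 1/64
val(BRRRRRRB) = { 0,1/64 | 1/32,1/16,1/8,1/4,1/2,1 } gives 3/128
val(BRRRRRRBB) = { 0,1/64,3/128 | 1/32,1/16,1/8,1/4,1/2,1 } gives 7/256
val(BRRRRRRBBR) = { 0,1/64,3/128 | 7/256,1/32,1/16,1/8,1/4,1/2,1 } gives 13/512
val(BRRRRRRBBRB) = { 0,1/64,3/128,13/512 | 7/256,1/32,1/16,1/8,1/4,1/2,1 } gives 27/1024
val(BRRRRRRBBRBR) = { 0,1/64,3/128,13/512 | 27/1024,7/256,1/32,1/16,1/8,1/4,1/2,1 } gives 53/2048
val(BRRRRRRBBRBRR) = { 0,1/64,3/128,13/512 | 53/2048,27/1024,7/256,1/32,1/16,1/8,1/4,1/2,1 } gives 105/4096
val(BRRRRRRBBRBRRR) = { 0,1/64,3/128,13/512 | 105/4096,53/2048,27/1024,7/256,1/32,1/16,1/8,1/4,1/2,1 } gives 209/8192
val(BRRRRRRBBRBRRRB) = { 0,1/64,3/128,13/512,209/8192 | 105/4096,53/2048,27/1024,7/256,1/32,1/16,1/8,1/4,1/2,1 } gives 419/16384

419/16384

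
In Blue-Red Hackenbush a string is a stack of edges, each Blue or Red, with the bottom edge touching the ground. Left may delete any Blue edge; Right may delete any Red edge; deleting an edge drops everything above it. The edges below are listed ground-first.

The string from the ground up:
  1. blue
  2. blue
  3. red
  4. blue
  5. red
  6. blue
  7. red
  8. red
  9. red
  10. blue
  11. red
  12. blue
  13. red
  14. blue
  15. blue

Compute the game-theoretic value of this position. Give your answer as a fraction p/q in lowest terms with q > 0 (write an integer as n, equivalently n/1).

Prefix values for blue blue red blue red blue red red red blue red blue red blue blue via {L|R} + simplicity:
v(b) = { 0 |  } so 1
v(bb) = { 0; 1 |  } so 2
v(bbr) = { 0; 1 | 2 } so 3/2
v(bbrb) = { 0; 1; 3/2 | 2 } so 7/4
v(bbrbr) = { 0; 1; 3/2 | 7/4; 2 } so 13/8
v(bbrbrb) = { 0; 1; 3/2; 13/8 | 7/4; 2 } so 27/16
v(bbrbrbr) = { 0; 1; 3/2; 13/8 | 27/16; 7/4; 2 } so 53/32
v(bbrbrbrr) = { 0; 1; 3/2; 13/8 | 53/32; 27/16; 7/4; 2 } so 105/64
v(bbrbrbrrr) = { 0; 1; 3/2; 13/8 | 105/64; 53/32; 27/16; 7/4; 2 } so 209/128
v(bbrbrbrrrb) = { 0; 1; 3/2; 13/8; 209/128 | 105/64; 53/32; 27/16; 7/4; 2 } so 419/256
v(bbrbrbrrrbr) = { 0; 1; 3/2; 13/8; 209/128 | 419/256; 105/64; 53/32; 27/16; 7/4; 2 } so 837/512
v(bbrbrbrrrbrb) = { 0; 1; 3/2; 13/8; 209/128; 837/512 | 419/256; 105/64; 53/32; 27/16; 7/4; 2 } so 1675/1024
v(bbrbrbrrrbrbr) = { 0; 1; 3/2; 13/8; 209/128; 837/512 | 1675/1024; 419/256; 105/64; 53/32; 27/16; 7/4; 2 } so 3349/2048
v(bbrbrbrrrbrbrb) = { 0; 1; 3/2; 13/8; 209/128; 837/512; 3349/2048 | 1675/1024; 419/256; 105/64; 53/32; 27/16; 7/4; 2 } so 6699/4096
v(bbrbrbrrrbrbrbb) = { 0; 1; 3/2; 13/8; 209/128; 837/512; 3349/2048; 6699/4096 | 1675/1024; 419/256; 105/64; 53/32; 27/16; 7/4; 2 } so 13399/8192

13399/8192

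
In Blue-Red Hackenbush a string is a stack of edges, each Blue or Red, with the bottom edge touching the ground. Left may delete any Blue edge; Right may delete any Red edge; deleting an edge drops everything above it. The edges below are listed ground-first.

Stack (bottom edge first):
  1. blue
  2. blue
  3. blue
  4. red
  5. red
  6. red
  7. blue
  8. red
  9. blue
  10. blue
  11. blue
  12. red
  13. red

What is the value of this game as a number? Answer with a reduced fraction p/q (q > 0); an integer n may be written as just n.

Prefix values for blue blue blue red red red blue red blue blue blue red red via {L|R} + simplicity:
step 1: add blue to get b; options L={ 0 } R={ none } -> 1
step 2: add blue to get bb; options L={ 0, 1 } R={ none } -> 2
step 3: add blue to get bbb; options L={ 0, 1, 2 } R={ none } -> 3
step 4: add red to get bbbr; options L={ 0, 1, 2 } R={ 3 } -> 5/2
step 5: add red to get bbbrr; options L={ 0, 1, 2 } R={ 5/2, 3 } -> 9/4
step 6: add red to get bbbrrr; options L={ 0, 1, 2 } R={ 9/4, 5/2, 3 } -> 17/8
step 7: add blue to get bbbrrrb; options L={ 0, 1, 2, 17/8 } R={ 9/4, 5/2, 3 } -> 35/16
step 8: add red to get bbbrrrbr; options L={ 0, 1, 2, 17/8 } R={ 35/16, 9/4, 5/2, 3 } -> 69/32
step 9: add blue to get bbbrrrbrb; options L={ 0, 1, 2, 17/8, 69/32 } R={ 35/16, 9/4, 5/2, 3 } -> 139/64
step 10: add blue to get bbbrrrbrbb; options L={ 0, 1, 2, 17/8, 69/32, 139/64 } R={ 35/16, 9/4, 5/2, 3 } -> 279/128
step 11: add blue to get bbbrrrbrbbb; options L={ 0, 1, 2, 17/8, 69/32, 139/64, 279/128 } R={ 35/16, 9/4, 5/2, 3 } -> 559/256
step 12: add red to get bbbrrrbrbbbr; options L={ 0, 1, 2, 17/8, 69/32, 139/64, 279/128 } R={ 559/256, 35/16, 9/4, 5/2, 3 } -> 1117/512
step 13: add red to get bbbrrrbrbbbrr; options L={ 0, 1, 2, 17/8, 69/32, 139/64, 279/128 } R={ 1117/512, 559/256, 35/16, 9/4, 5/2, 3 } -> 2233/1024

2233/1024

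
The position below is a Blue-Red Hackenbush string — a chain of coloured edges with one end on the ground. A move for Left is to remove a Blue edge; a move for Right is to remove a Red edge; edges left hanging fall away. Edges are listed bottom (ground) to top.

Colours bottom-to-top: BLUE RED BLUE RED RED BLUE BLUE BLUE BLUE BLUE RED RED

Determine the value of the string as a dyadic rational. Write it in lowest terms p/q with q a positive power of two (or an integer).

1273/2048

Build g(s[:k]) for k = 1..12, string s = BLUE RED BLUE RED RED BLUE BLUE BLUE BLUE BLUE RED RED.
B: Left { 0 }, Right { ∅ } gives simplest 1
BR: Left { 0 }, Right { 1 } gives simplest 1/2
BRB: Left { 0,1/2 }, Right { 1 } gives simplest 3/4
BRBR: Left { 0,1/2 }, Right { 3/4,1 } gives simplest 5/8
BRBRR: Left { 0,1/2 }, Right { 5/8,3/4,1 } gives simplest 9/16
BRBRRB: Left { 0,1/2,9/16 }, Right { 5/8,3/4,1 } gives simplest 19/32
BRBRRBB: Left { 0,1/2,9/16,19/32 }, Right { 5/8,3/4,1 } gives simplest 39/64
BRBRRBBB: Left { 0,1/2,9/16,19/32,39/64 }, Right { 5/8,3/4,1 } gives simplest 79/128
BRBRRBBBB: Left { 0,1/2,9/16,19/32,39/64,79/128 }, Right { 5/8,3/4,1 } gives simplest 159/256
BRBRRBBBBB: Left { 0,1/2,9/16,19/32,39/64,79/128,159/256 }, Right { 5/8,3/4,1 } gives simplest 319/512
BRBRRBBBBBR: Left { 0,1/2,9/16,19/32,39/64,79/128,159/256 }, Right { 319/512,5/8,3/4,1 } gives simplest 637/1024
BRBRRBBBBBRR: Left { 0,1/2,9/16,19/32,39/64,79/128,159/256 }, Right { 637/1024,319/512,5/8,3/4,1 } gives simplest 1273/2048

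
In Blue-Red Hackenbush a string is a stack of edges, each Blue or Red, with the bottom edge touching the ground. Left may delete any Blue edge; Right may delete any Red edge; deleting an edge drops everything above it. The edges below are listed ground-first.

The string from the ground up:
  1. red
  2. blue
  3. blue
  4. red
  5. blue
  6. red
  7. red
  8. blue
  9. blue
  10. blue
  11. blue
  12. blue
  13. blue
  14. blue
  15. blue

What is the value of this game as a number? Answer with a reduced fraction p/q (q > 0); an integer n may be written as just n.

Build v(s[:k]) for k = 1..15, string s = red blue blue red blue red red blue blue blue blue blue blue blue blue.
1 of 15 · r · max L −∞ · min R 0 gives -1
2 of 15 · rb · max L -1 · min R 0 gives -1/2
3 of 15 · rbb · max L -1/2 · min R 0 gives -1/4
4 of 15 · rbbr · max L -1/2 · min R -1/4 gives -3/8
5 of 15 · rbbrb · max L -3/8 · min R -1/4 gives -5/16
6 of 15 · rbbrbr · max L -3/8 · min R -5/16 gives -11/32
7 of 15 · rbbrbrr · max L -3/8 · min R -11/32 gives -23/64
8 of 15 · rbbrbrrb · max L -23/64 · min R -11/32 gives -45/128
9 of 15 · rbbrbrrbb · max L -45/128 · min R -11/32 gives -89/256
10 of 15 · rbbrbrrbbb · max L -89/256 · min R -11/32 gives -177/512
11 of 15 · rbbrbrrbbbb · max L -177/512 · min R -11/32 gives -353/1024
12 of 15 · rbbrbrrbbbbb · max L -353/1024 · min R -11/32 gives -705/2048
13 of 15 · rbbrbrrbbbbbb · max L -705/2048 · min R -11/32 gives -1409/4096
14 of 15 · rbbrbrrbbbbbbb · max L -1409/4096 · min R -11/32 gives -2817/8192
15 of 15 · rbbrbrrbbbbbbbb · max L -2817/8192 · min R -11/32 gives -5633/16384

-5633/16384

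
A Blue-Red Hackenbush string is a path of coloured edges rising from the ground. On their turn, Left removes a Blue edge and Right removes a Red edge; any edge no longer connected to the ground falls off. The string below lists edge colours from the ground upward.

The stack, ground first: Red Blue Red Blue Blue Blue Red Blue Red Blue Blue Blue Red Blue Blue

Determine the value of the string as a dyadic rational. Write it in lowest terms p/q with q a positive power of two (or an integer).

Prefix values for Red Blue Red Blue Blue Blue Red Blue Red Blue Blue Blue Red Blue Blue via {L|R} + simplicity:
G_1 [R]  L=[—]  R=[0]  ⇒ -1
G_2 [RB]  L=[-1]  R=[0]  ⇒ -1/2
G_3 [RBR]  L=[-1]  R=[-1/2 0]  ⇒ -3/4
G_4 [RBRB]  L=[-1 -3/4]  R=[-1/2 0]  ⇒ -5/8
G_5 [RBRBB]  L=[-1 -3/4 -5/8]  R=[-1/2 0]  ⇒ -9/16
G_6 [RBRBBB]  L=[-1 -3/4 -5/8 -9/16]  R=[-1/2 0]  ⇒ -17/32
G_7 [RBRBBBR]  L=[-1 -3/4 -5/8 -9/16]  R=[-17/32 -1/2 0]  ⇒ -35/64
G_8 [RBRBBBRB]  L=[-1 -3/4 -5/8 -9/16 -35/64]  R=[-17/32 -1/2 0]  ⇒ -69/128
G_9 [RBRBBBRBR]  L=[-1 -3/4 -5/8 -9/16 -35/64]  R=[-69/128 -17/32 -1/2 0]  ⇒ -139/256
G_10 [RBRBBBRBRB]  L=[-1 -3/4 -5/8 -9/16 -35/64 -139/256]  R=[-69/128 -17/32 -1/2 0]  ⇒ -277/512
G_11 [RBRBBBRBRBB]  L=[-1 -3/4 -5/8 -9/16 -35/64 -139/256 -277/512]  R=[-69/128 -17/32 -1/2 0]  ⇒ -553/1024
G_12 [RBRBBBRBRBBB]  L=[-1 -3/4 -5/8 -9/16 -35/64 -139/256 -277/512 -553/1024]  R=[-69/128 -17/32 -1/2 0]  ⇒ -1105/2048
G_13 [RBRBBBRBRBBBR]  L=[-1 -3/4 -5/8 -9/16 -35/64 -139/256 -277/512 -553/1024]  R=[-1105/2048 -69/128 -17/32 -1/2 0]  ⇒ -2211/4096
G_14 [RBRBBBRBRBBBRB]  L=[-1 -3/4 -5/8 -9/16 -35/64 -139/256 -277/512 -553/1024 -2211/4096]  R=[-1105/2048 -69/128 -17/32 -1/2 0]  ⇒ -4421/8192
G_15 [RBRBBBRBRBBBRBB]  L=[-1 -3/4 -5/8 -9/16 -35/64 -139/256 -277/512 -553/1024 -2211/4096 -4421/8192]  R=[-1105/2048 -69/128 -17/32 -1/2 0]  ⇒ -8841/16384

-8841/16384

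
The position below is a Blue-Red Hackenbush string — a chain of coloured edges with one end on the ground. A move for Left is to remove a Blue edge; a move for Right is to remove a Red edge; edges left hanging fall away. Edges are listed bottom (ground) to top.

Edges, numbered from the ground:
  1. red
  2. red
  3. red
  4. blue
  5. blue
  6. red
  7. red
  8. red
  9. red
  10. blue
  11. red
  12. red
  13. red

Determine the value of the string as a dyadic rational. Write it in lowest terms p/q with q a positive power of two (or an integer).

-2543/1024

step 1: add red to get r; options L={ ∅ } R={ 0 } → -1
step 2: add red to get rr; options L={ ∅ } R={ -1, 0 } → -2
step 3: add red to get rrr; options L={ ∅ } R={ -2, -1, 0 } → -3
step 4: add blue to get rrrb; options L={ -3 } R={ -2, -1, 0 } → -5/2
step 5: add blue to get rrrbb; options L={ -3, -5/2 } R={ -2, -1, 0 } → -9/4
step 6: add red to get rrrbbr; options L={ -3, -5/2 } R={ -9/4, -2, -1, 0 } → -19/8
step 7: add red to get rrrbbrr; options L={ -3, -5/2 } R={ -19/8, -9/4, -2, -1, 0 } → -39/16
step 8: add red to get rrrbbrrr; options L={ -3, -5/2 } R={ -39/16, -19/8, -9/4, -2, -1, 0 } → -79/32
step 9: add red to get rrrbbrrrr; options L={ -3, -5/2 } R={ -79/32, -39/16, -19/8, -9/4, -2, -1, 0 } → -159/64
step 10: add blue to get rrrbbrrrrb; options L={ -3, -5/2, -159/64 } R={ -79/32, -39/16, -19/8, -9/4, -2, -1, 0 } → -317/128
step 11: add red to get rrrbbrrrrbr; options L={ -3, -5/2, -159/64 } R={ -317/128, -79/32, -39/16, -19/8, -9/4, -2, -1, 0 } → -635/256
step 12: add red to get rrrbbrrrrbrr; options L={ -3, -5/2, -159/64 } R={ -635/256, -317/128, -79/32, -39/16, -19/8, -9/4, -2, -1, 0 } → -1271/512
step 13: add red to get rrrbbrrrrbrrr; options L={ -3, -5/2, -159/64 } R={ -1271/512, -635/256, -317/128, -79/32, -39/16, -19/8, -9/4, -2, -1, 0 } → -2543/1024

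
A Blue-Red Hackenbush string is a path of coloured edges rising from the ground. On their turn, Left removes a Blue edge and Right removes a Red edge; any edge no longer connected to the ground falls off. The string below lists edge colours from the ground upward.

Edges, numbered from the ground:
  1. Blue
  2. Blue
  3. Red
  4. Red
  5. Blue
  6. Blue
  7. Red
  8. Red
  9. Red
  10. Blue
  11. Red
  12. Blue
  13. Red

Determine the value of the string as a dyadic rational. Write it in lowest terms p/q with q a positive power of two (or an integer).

2837/2048

edge 1 of 13 (Blue): { 0 | none } so 1
edge 2 of 13 (Blue): { 0 1 | none } so 2
edge 3 of 13 (Red): { 0 1 | 2 } so 3/2
edge 4 of 13 (Red): { 0 1 | 3/2 2 } so 5/4
edge 5 of 13 (Blue): { 0 1 5/4 | 3/2 2 } so 11/8
edge 6 of 13 (Blue): { 0 1 5/4 11/8 | 3/2 2 } so 23/16
edge 7 of 13 (Red): { 0 1 5/4 11/8 | 23/16 3/2 2 } so 45/32
edge 8 of 13 (Red): { 0 1 5/4 11/8 | 45/32 23/16 3/2 2 } so 89/64
edge 9 of 13 (Red): { 0 1 5/4 11/8 | 89/64 45/32 23/16 3/2 2 } so 177/128
edge 10 of 13 (Blue): { 0 1 5/4 11/8 177/128 | 89/64 45/32 23/16 3/2 2 } so 355/256
edge 11 of 13 (Red): { 0 1 5/4 11/8 177/128 | 355/256 89/64 45/32 23/16 3/2 2 } so 709/512
edge 12 of 13 (Blue): { 0 1 5/4 11/8 177/128 709/512 | 355/256 89/64 45/32 23/16 3/2 2 } so 1419/1024
edge 13 of 13 (Red): { 0 1 5/4 11/8 177/128 709/512 | 1419/1024 355/256 89/64 45/32 23/16 3/2 2 } so 2837/2048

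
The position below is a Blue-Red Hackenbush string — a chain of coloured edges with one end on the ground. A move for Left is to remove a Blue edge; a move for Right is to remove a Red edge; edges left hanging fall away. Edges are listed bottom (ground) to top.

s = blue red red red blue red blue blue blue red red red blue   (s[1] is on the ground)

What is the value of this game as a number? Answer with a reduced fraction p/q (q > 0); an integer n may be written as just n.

b: Left { 0 }, Right { none } -> simplest 1
br: Left { 0 }, Right { 1 } -> simplest 1/2
brr: Left { 0 }, Right { 1/2; 1 } -> simplest 1/4
brrr: Left { 0 }, Right { 1/4; 1/2; 1 } -> simplest 1/8
brrrb: Left { 0; 1/8 }, Right { 1/4; 1/2; 1 } -> simplest 3/16
brrrbr: Left { 0; 1/8 }, Right { 3/16; 1/4; 1/2; 1 } -> simplest 5/32
brrrbrb: Left { 0; 1/8; 5/32 }, Right { 3/16; 1/4; 1/2; 1 } -> simplest 11/64
brrrbrbb: Left { 0; 1/8; 5/32; 11/64 }, Right { 3/16; 1/4; 1/2; 1 } -> simplest 23/128
brrrbrbbb: Left { 0; 1/8; 5/32; 11/64; 23/128 }, Right { 3/16; 1/4; 1/2; 1 } -> simplest 47/256
brrrbrbbbr: Left { 0; 1/8; 5/32; 11/64; 23/128 }, Right { 47/256; 3/16; 1/4; 1/2; 1 } -> simplest 93/512
brrrbrbbbrr: Left { 0; 1/8; 5/32; 11/64; 23/128 }, Right { 93/512; 47/256; 3/16; 1/4; 1/2; 1 } -> simplest 185/1024
brrrbrbbbrrr: Left { 0; 1/8; 5/32; 11/64; 23/128 }, Right { 185/1024; 93/512; 47/256; 3/16; 1/4; 1/2; 1 } -> simplest 369/2048
brrrbrbbbrrrb: Left { 0; 1/8; 5/32; 11/64; 23/128; 369/2048 }, Right { 185/1024; 93/512; 47/256; 3/16; 1/4; 1/2; 1 } -> simplest 739/4096

739/4096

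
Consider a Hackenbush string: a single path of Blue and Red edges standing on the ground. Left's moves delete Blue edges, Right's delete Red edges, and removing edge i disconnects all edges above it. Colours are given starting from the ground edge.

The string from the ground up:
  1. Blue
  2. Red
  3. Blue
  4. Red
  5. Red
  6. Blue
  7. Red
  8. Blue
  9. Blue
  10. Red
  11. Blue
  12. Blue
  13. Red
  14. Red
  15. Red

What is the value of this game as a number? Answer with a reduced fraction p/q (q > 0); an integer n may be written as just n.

Prefix values for Blue Red Blue Red Red Blue Red Blue Blue Red Blue Blue Red Red Red via {L|R} + simplicity:
v_1 [B]  L=[0]  R=[·]  = 1
v_2 [BR]  L=[0]  R=[1]  = 1/2
v_3 [BRB]  L=[0 1/2]  R=[1]  = 3/4
v_4 [BRBR]  L=[0 1/2]  R=[3/4 1]  = 5/8
v_5 [BRBRR]  L=[0 1/2]  R=[5/8 3/4 1]  = 9/16
v_6 [BRBRRB]  L=[0 1/2 9/16]  R=[5/8 3/4 1]  = 19/32
v_7 [BRBRRBR]  L=[0 1/2 9/16]  R=[19/32 5/8 3/4 1]  = 37/64
v_8 [BRBRRBRB]  L=[0 1/2 9/16 37/64]  R=[19/32 5/8 3/4 1]  = 75/128
v_9 [BRBRRBRBB]  L=[0 1/2 9/16 37/64 75/128]  R=[19/32 5/8 3/4 1]  = 151/256
v_10 [BRBRRBRBBR]  L=[0 1/2 9/16 37/64 75/128]  R=[151/256 19/32 5/8 3/4 1]  = 301/512
v_11 [BRBRRBRBBRB]  L=[0 1/2 9/16 37/64 75/128 301/512]  R=[151/256 19/32 5/8 3/4 1]  = 603/1024
v_12 [BRBRRBRBBRBB]  L=[0 1/2 9/16 37/64 75/128 301/512 603/1024]  R=[151/256 19/32 5/8 3/4 1]  = 1207/2048
v_13 [BRBRRBRBBRBBR]  L=[0 1/2 9/16 37/64 75/128 301/512 603/1024]  R=[1207/2048 151/256 19/32 5/8 3/4 1]  = 2413/4096
v_14 [BRBRRBRBBRBBRR]  L=[0 1/2 9/16 37/64 75/128 301/512 603/1024]  R=[2413/4096 1207/2048 151/256 19/32 5/8 3/4 1]  = 4825/8192
v_15 [BRBRRBRBBRBBRRR]  L=[0 1/2 9/16 37/64 75/128 301/512 603/1024]  R=[4825/8192 2413/4096 1207/2048 151/256 19/32 5/8 3/4 1]  = 9649/16384

9649/16384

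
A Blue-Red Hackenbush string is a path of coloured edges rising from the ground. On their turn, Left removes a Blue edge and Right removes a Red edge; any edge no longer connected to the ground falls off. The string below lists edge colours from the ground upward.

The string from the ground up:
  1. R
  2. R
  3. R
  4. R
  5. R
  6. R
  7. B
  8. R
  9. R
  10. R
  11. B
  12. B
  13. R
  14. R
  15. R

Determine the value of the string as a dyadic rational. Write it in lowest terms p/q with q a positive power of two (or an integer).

Prefix values for R R R R R R B R R R B B R R R via {L|R} + simplicity:
g(R) = { — | 0 } => -1
g(RR) = { — | -1; 0 } => -2
g(RRR) = { — | -2; -1; 0 } => -3
g(RRRR) = { — | -3; -2; -1; 0 } => -4
g(RRRRR) = { — | -4; -3; -2; -1; 0 } => -5
g(RRRRRR) = { — | -5; -4; -3; -2; -1; 0 } => -6
g(RRRRRRB) = { -6 | -5; -4; -3; -2; -1; 0 } => -11/2
g(RRRRRRBR) = { -6 | -11/2; -5; -4; -3; -2; -1; 0 } => -23/4
g(RRRRRRBRR) = { -6 | -23/4; -11/2; -5; -4; -3; -2; -1; 0 } => -47/8
g(RRRRRRBRRR) = { -6 | -47/8; -23/4; -11/2; -5; -4; -3; -2; -1; 0 } => -95/16
g(RRRRRRBRRRB) = { -6; -95/16 | -47/8; -23/4; -11/2; -5; -4; -3; -2; -1; 0 } => -189/32
g(RRRRRRBRRRBB) = { -6; -95/16; -189/32 | -47/8; -23/4; -11/2; -5; -4; -3; -2; -1; 0 } => -377/64
g(RRRRRRBRRRBBR) = { -6; -95/16; -189/32 | -377/64; -47/8; -23/4; -11/2; -5; -4; -3; -2; -1; 0 } => -755/128
g(RRRRRRBRRRBBRR) = { -6; -95/16; -189/32 | -755/128; -377/64; -47/8; -23/4; -11/2; -5; -4; -3; -2; -1; 0 } => -1511/256
g(RRRRRRBRRRBBRRR) = { -6; -95/16; -189/32 | -1511/256; -755/128; -377/64; -47/8; -23/4; -11/2; -5; -4; -3; -2; -1; 0 } => -3023/512

-3023/512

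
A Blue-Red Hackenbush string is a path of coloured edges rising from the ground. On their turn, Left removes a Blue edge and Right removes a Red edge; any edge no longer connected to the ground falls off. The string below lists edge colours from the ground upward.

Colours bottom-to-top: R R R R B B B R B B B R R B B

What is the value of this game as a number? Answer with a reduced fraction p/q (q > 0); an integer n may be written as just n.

-6425/2048

edge 1 of 15 (R): { — | 0 } -> -1
edge 2 of 15 (R): { — | -1; 0 } -> -2
edge 3 of 15 (R): { — | -2; -1; 0 } -> -3
edge 4 of 15 (R): { — | -3; -2; -1; 0 } -> -4
edge 5 of 15 (B): { -4 | -3; -2; -1; 0 } -> -7/2
edge 6 of 15 (B): { -4; -7/2 | -3; -2; -1; 0 } -> -13/4
edge 7 of 15 (B): { -4; -7/2; -13/4 | -3; -2; -1; 0 } -> -25/8
edge 8 of 15 (R): { -4; -7/2; -13/4 | -25/8; -3; -2; -1; 0 } -> -51/16
edge 9 of 15 (B): { -4; -7/2; -13/4; -51/16 | -25/8; -3; -2; -1; 0 } -> -101/32
edge 10 of 15 (B): { -4; -7/2; -13/4; -51/16; -101/32 | -25/8; -3; -2; -1; 0 } -> -201/64
edge 11 of 15 (B): { -4; -7/2; -13/4; -51/16; -101/32; -201/64 | -25/8; -3; -2; -1; 0 } -> -401/128
edge 12 of 15 (R): { -4; -7/2; -13/4; -51/16; -101/32; -201/64 | -401/128; -25/8; -3; -2; -1; 0 } -> -803/256
edge 13 of 15 (R): { -4; -7/2; -13/4; -51/16; -101/32; -201/64 | -803/256; -401/128; -25/8; -3; -2; -1; 0 } -> -1607/512
edge 14 of 15 (B): { -4; -7/2; -13/4; -51/16; -101/32; -201/64; -1607/512 | -803/256; -401/128; -25/8; -3; -2; -1; 0 } -> -3213/1024
edge 15 of 15 (B): { -4; -7/2; -13/4; -51/16; -101/32; -201/64; -1607/512; -3213/1024 | -803/256; -401/128; -25/8; -3; -2; -1; 0 } -> -6425/2048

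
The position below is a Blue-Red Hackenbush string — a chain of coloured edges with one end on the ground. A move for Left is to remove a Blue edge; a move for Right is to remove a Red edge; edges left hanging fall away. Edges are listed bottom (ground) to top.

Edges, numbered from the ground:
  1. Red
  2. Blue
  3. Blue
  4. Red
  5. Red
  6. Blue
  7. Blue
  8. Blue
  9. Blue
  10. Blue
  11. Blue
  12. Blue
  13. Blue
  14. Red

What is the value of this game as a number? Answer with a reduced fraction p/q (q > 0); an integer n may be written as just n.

-3075/8192

Recurse on prefixes of the 14-edge string Red Blue Blue Red Red Blue Blue Blue Blue Blue Blue Blue Blue Red:
R: Left { — }, Right { 0 } = simplest -1
RB: Left { -1 }, Right { 0 } = simplest -1/2
RBB: Left { -1 -1/2 }, Right { 0 } = simplest -1/4
RBBR: Left { -1 -1/2 }, Right { -1/4 0 } = simplest -3/8
RBBRR: Left { -1 -1/2 }, Right { -3/8 -1/4 0 } = simplest -7/16
RBBRRB: Left { -1 -1/2 -7/16 }, Right { -3/8 -1/4 0 } = simplest -13/32
RBBRRBB: Left { -1 -1/2 -7/16 -13/32 }, Right { -3/8 -1/4 0 } = simplest -25/64
RBBRRBBB: Left { -1 -1/2 -7/16 -13/32 -25/64 }, Right { -3/8 -1/4 0 } = simplest -49/128
RBBRRBBBB: Left { -1 -1/2 -7/16 -13/32 -25/64 -49/128 }, Right { -3/8 -1/4 0 } = simplest -97/256
RBBRRBBBBB: Left { -1 -1/2 -7/16 -13/32 -25/64 -49/128 -97/256 }, Right { -3/8 -1/4 0 } = simplest -193/512
RBBRRBBBBBB: Left { -1 -1/2 -7/16 -13/32 -25/64 -49/128 -97/256 -193/512 }, Right { -3/8 -1/4 0 } = simplest -385/1024
RBBRRBBBBBBB: Left { -1 -1/2 -7/16 -13/32 -25/64 -49/128 -97/256 -193/512 -385/1024 }, Right { -3/8 -1/4 0 } = simplest -769/2048
RBBRRBBBBBBBB: Left { -1 -1/2 -7/16 -13/32 -25/64 -49/128 -97/256 -193/512 -385/1024 -769/2048 }, Right { -3/8 -1/4 0 } = simplest -1537/4096
RBBRRBBBBBBBBR: Left { -1 -1/2 -7/16 -13/32 -25/64 -49/128 -97/256 -193/512 -385/1024 -769/2048 }, Right { -1537/4096 -3/8 -1/4 0 } = simplest -3075/8192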